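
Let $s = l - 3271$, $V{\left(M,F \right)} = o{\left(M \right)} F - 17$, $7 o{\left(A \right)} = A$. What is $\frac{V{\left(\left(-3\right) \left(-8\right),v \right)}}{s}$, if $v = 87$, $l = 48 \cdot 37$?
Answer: $- \frac{1969}{10465} \approx -0.18815$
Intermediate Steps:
$l = 1776$
$o{\left(A \right)} = \frac{A}{7}$
$V{\left(M,F \right)} = -17 + \frac{F M}{7}$ ($V{\left(M,F \right)} = \frac{M}{7} F - 17 = \frac{F M}{7} - 17 = -17 + \frac{F M}{7}$)
$s = -1495$ ($s = 1776 - 3271 = -1495$)
$\frac{V{\left(\left(-3\right) \left(-8\right),v \right)}}{s} = \frac{-17 + \frac{1}{7} \cdot 87 \left(\left(-3\right) \left(-8\right)\right)}{-1495} = \left(-17 + \frac{1}{7} \cdot 87 \cdot 24\right) \left(- \frac{1}{1495}\right) = \left(-17 + \frac{2088}{7}\right) \left(- \frac{1}{1495}\right) = \frac{1969}{7} \left(- \frac{1}{1495}\right) = - \frac{1969}{10465}$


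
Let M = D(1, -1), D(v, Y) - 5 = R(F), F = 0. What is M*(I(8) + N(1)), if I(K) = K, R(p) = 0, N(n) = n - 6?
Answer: 15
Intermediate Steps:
N(n) = -6 + n
D(v, Y) = 5 (D(v, Y) = 5 + 0 = 5)
M = 5
M*(I(8) + N(1)) = 5*(8 + (-6 + 1)) = 5*(8 - 5) = 5*3 = 15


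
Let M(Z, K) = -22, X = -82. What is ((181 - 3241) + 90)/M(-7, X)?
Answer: 135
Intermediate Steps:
((181 - 3241) + 90)/M(-7, X) = ((181 - 3241) + 90)/(-22) = (-3060 + 90)*(-1/22) = -2970*(-1/22) = 135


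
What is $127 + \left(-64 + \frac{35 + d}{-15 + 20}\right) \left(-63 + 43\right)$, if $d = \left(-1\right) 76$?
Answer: $1571$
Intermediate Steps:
$d = -76$
$127 + \left(-64 + \frac{35 + d}{-15 + 20}\right) \left(-63 + 43\right) = 127 + \left(-64 + \frac{35 - 76}{-15 + 20}\right) \left(-63 + 43\right) = 127 + \left(-64 - \frac{41}{5}\right) \left(-20\right) = 127 - -1444 = 127 + 1444 = 1571$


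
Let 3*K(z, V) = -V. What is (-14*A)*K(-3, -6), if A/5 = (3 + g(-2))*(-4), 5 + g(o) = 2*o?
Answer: -3360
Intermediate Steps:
K(z, V) = -V/3 (K(z, V) = (-V)/3 = -V/3)
g(o) = -5 + 2*o
A = 120 (A = 5*((3 + (-5 + 2*(-2)))*(-4)) = 5*((3 + (-5 - 4))*(-4)) = 5*((3 - 9)*(-4)) = 5*(-6*(-4)) = 5*24 = 120)
(-14*A)*K(-3, -6) = (-14*120)*(-1/3*(-6)) = -1680*2 = -3360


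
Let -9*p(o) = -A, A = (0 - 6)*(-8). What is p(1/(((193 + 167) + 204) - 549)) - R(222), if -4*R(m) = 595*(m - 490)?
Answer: -119579/3 ≈ -39860.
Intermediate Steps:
A = 48 (A = -6*(-8) = 48)
R(m) = 145775/2 - 595*m/4 (R(m) = -595*(m - 490)/4 = -595*(-490 + m)/4 = -(-291550 + 595*m)/4 = 145775/2 - 595*m/4)
p(o) = 16/3 (p(o) = -(-1)*48/9 = -1/9*(-48) = 16/3)
p(1/(((193 + 167) + 204) - 549)) - R(222) = 16/3 - (145775/2 - 595/4*222) = 16/3 - (145775/2 - 66045/2) = 16/3 - 1*39865 = 16/3 - 39865 = -119579/3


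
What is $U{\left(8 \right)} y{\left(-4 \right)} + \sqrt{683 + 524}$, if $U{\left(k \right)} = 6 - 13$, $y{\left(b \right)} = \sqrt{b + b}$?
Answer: $\sqrt{1207} - 14 i \sqrt{2} \approx 34.742 - 19.799 i$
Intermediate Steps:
$y{\left(b \right)} = \sqrt{2} \sqrt{b}$ ($y{\left(b \right)} = \sqrt{2 b} = \sqrt{2} \sqrt{b}$)
$U{\left(k \right)} = -7$
$U{\left(8 \right)} y{\left(-4 \right)} + \sqrt{683 + 524} = - 7 \sqrt{2} \sqrt{-4} + \sqrt{683 + 524} = - 7 \sqrt{2} \cdot 2 i + \sqrt{1207} = - 7 \cdot 2 i \sqrt{2} + \sqrt{1207} = - 14 i \sqrt{2} + \sqrt{1207} = \sqrt{1207} - 14 i \sqrt{2}$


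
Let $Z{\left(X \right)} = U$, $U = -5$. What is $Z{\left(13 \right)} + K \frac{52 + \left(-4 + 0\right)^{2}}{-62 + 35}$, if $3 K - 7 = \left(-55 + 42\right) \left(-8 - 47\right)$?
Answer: $- \frac{49501}{81} \approx -611.12$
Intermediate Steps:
$K = \frac{722}{3}$ ($K = \frac{7}{3} + \frac{\left(-55 + 42\right) \left(-8 - 47\right)}{3} = \frac{7}{3} + \frac{\left(-13\right) \left(-55\right)}{3} = \frac{7}{3} + \frac{1}{3} \cdot 715 = \frac{7}{3} + \frac{715}{3} = \frac{722}{3} \approx 240.67$)
$Z{\left(X \right)} = -5$
$Z{\left(13 \right)} + K \frac{52 + \left(-4 + 0\right)^{2}}{-62 + 35} = -5 + \frac{722 \frac{52 + \left(-4 + 0\right)^{2}}{-62 + 35}}{3} = -5 + \frac{722 \frac{52 + \left(-4\right)^{2}}{-27}}{3} = -5 + \frac{722 \left(52 + 16\right) \left(- \frac{1}{27}\right)}{3} = -5 + \frac{722 \cdot 68 \left(- \frac{1}{27}\right)}{3} = -5 + \frac{722}{3} \left(- \frac{68}{27}\right) = -5 - \frac{49096}{81} = - \frac{49501}{81}$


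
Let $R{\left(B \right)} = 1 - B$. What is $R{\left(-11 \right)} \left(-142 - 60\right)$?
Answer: $-2424$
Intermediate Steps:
$R{\left(-11 \right)} \left(-142 - 60\right) = \left(1 - -11\right) \left(-142 - 60\right) = \left(1 + 11\right) \left(-202\right) = 12 \left(-202\right) = -2424$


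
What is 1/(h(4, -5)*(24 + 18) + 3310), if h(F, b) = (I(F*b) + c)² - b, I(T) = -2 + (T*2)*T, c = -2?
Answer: 1/26615392 ≈ 3.7572e-8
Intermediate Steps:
I(T) = -2 + 2*T² (I(T) = -2 + (2*T)*T = -2 + 2*T²)
h(F, b) = (-4 + 2*F²*b²)² - b (h(F, b) = ((-2 + 2*(F*b)²) - 2)² - b = ((-2 + 2*(F²*b²)) - 2)² - b = ((-2 + 2*F²*b²) - 2)² - b = (-4 + 2*F²*b²)² - b)
1/(h(4, -5)*(24 + 18) + 3310) = 1/((-1*(-5) + 4*(-2 + 4²*(-5)²)²)*(24 + 18) + 3310) = 1/((5 + 4*(-2 + 16*25)²)*42 + 3310) = 1/((5 + 4*(-2 + 400)²)*42 + 3310) = 1/((5 + 4*398²)*42 + 3310) = 1/((5 + 4*158404)*42 + 3310) = 1/((5 + 633616)*42 + 3310) = 1/(633621*42 + 3310) = 1/(26612082 + 3310) = 1/26615392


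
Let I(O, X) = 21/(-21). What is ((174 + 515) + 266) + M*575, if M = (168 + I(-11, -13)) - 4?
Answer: 94680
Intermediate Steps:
I(O, X) = -1 (I(O, X) = 21*(-1/21) = -1)
M = 163 (M = (168 - 1) - 4 = 167 - 4 = 163)
((174 + 515) + 266) + M*575 = ((174 + 515) + 266) + 163*575 = (689 + 266) + 93725 = 955 + 93725 = 94680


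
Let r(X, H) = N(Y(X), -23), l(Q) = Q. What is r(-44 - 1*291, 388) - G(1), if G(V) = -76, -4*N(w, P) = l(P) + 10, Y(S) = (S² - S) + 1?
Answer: 317/4 ≈ 79.250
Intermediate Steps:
Y(S) = 1 + S² - S
N(w, P) = -5/2 - P/4 (N(w, P) = -(P + 10)/4 = -(10 + P)/4 = -5/2 - P/4)
r(X, H) = 13/4 (r(X, H) = -5/2 - ¼*(-23) = -5/2 + 23/4 = 13/4)
r(-44 - 1*291, 388) - G(1) = 13/4 - 1*(-76) = 13/4 + 76 = 317/4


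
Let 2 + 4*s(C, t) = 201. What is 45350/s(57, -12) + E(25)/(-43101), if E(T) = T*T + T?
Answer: 7818392050/8577099 ≈ 911.54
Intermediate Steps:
s(C, t) = 199/4 (s(C, t) = -½ + (¼)*201 = -½ + 201/4 = 199/4)
E(T) = T + T² (E(T) = T² + T = T + T²)
45350/s(57, -12) + E(25)/(-43101) = 45350/(199/4) + (25*(1 + 25))/(-43101) = 45350*(4/199) + (25*26)*(-1/43101) = 181400/199 + 650*(-1/43101) = 181400/199 - 650/43101 = 7818392050/8577099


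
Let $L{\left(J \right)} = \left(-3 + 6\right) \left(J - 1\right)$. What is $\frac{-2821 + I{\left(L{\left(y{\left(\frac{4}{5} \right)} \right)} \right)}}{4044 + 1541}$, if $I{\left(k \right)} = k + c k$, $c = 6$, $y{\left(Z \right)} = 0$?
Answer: $- \frac{2842}{5585} \approx -0.50886$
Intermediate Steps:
$L{\left(J \right)} = -3 + 3 J$ ($L{\left(J \right)} = 3 \left(-1 + J\right) = -3 + 3 J$)
$I{\left(k \right)} = 7 k$ ($I{\left(k \right)} = k + 6 k = 7 k$)
$\frac{-2821 + I{\left(L{\left(y{\left(\frac{4}{5} \right)} \right)} \right)}}{4044 + 1541} = \frac{-2821 + 7 \left(-3 + 3 \cdot 0\right)}{4044 + 1541} = \frac{-2821 + 7 \left(-3 + 0\right)}{5585} = \left(-2821 + 7 \left(-3\right)\right) \frac{1}{5585} = \left(-2821 - 21\right) \frac{1}{5585} = \left(-2842\right) \frac{1}{5585} = - \frac{2842}{5585}$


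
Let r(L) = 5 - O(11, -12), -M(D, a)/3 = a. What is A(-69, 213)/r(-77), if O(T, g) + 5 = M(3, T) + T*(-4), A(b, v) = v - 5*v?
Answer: -284/29 ≈ -9.7931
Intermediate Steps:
M(D, a) = -3*a
A(b, v) = -4*v
O(T, g) = -5 - 7*T (O(T, g) = -5 + (-3*T + T*(-4)) = -5 + (-3*T - 4*T) = -5 - 7*T)
r(L) = 87 (r(L) = 5 - (-5 - 7*11) = 5 - (-5 - 77) = 5 - 1*(-82) = 5 + 82 = 87)
A(-69, 213)/r(-77) = -4*213/87 = -852*1/87 = -284/29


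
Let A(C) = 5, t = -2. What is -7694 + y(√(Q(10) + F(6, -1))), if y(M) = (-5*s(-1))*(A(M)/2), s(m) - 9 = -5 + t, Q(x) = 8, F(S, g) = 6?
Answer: -7719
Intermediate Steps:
s(m) = 2 (s(m) = 9 + (-5 - 2) = 9 - 7 = 2)
y(M) = -25 (y(M) = (-5*2)*(5/2) = -50/2 = -10*5/2 = -25)
-7694 + y(√(Q(10) + F(6, -1))) = -7694 - 25 = -7719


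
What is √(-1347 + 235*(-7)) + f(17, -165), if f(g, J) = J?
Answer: -165 + 4*I*√187 ≈ -165.0 + 54.699*I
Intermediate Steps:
√(-1347 + 235*(-7)) + f(17, -165) = √(-1347 + 235*(-7)) - 165 = √(-1347 - 1645) - 165 = √(-2992) - 165 = 4*I*√187 - 165 = -165 + 4*I*√187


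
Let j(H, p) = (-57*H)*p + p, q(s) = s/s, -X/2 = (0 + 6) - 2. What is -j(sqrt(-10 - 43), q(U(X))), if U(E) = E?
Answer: -1 + 57*I*sqrt(53) ≈ -1.0 + 414.97*I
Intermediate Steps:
X = -8 (X = -2*((0 + 6) - 2) = -2*(6 - 2) = -2*4 = -8)
q(s) = 1
j(H, p) = p - 57*H*p (j(H, p) = -57*H*p + p = p - 57*H*p)
-j(sqrt(-10 - 43), q(U(X))) = -(1 - 57*sqrt(-10 - 43)) = -(1 - 57*I*sqrt(53)) = -1 + 57*I*sqrt(53)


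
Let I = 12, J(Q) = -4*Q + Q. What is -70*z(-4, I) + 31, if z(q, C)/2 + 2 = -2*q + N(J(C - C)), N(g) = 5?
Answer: -1509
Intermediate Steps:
J(Q) = -3*Q
z(q, C) = 6 - 4*q (z(q, C) = -4 + 2*(-2*q + 5) = -4 + 2*(5 - 2*q) = -4 + (10 - 4*q) = 6 - 4*q)
-70*z(-4, I) + 31 = -70*(6 - 4*(-4)) + 31 = -70*(6 + 16) + 31 = -70*22 + 31 = -1540 + 31 = -1509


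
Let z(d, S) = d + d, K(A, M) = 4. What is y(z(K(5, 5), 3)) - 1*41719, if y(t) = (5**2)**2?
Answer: -41094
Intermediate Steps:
z(d, S) = 2*d
y(t) = 625 (y(t) = 25**2 = 625)
y(z(K(5, 5), 3)) - 1*41719 = 625 - 1*41719 = 625 - 41719 = -41094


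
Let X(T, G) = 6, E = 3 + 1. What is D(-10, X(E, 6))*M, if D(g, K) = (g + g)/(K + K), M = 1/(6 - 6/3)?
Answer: -5/12 ≈ -0.41667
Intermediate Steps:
E = 4
M = ¼ (M = 1/(6 - 6*⅓) = 1/(6 - 2) = 1/4 = ¼ ≈ 0.25000)
D(g, K) = g/K (D(g, K) = (2*g)/((2*K)) = (2*g)*(1/(2*K)) = g/K)
D(-10, X(E, 6))*M = -10/6*(¼) = -10*⅙*(¼) = -5/3*¼ = -5/12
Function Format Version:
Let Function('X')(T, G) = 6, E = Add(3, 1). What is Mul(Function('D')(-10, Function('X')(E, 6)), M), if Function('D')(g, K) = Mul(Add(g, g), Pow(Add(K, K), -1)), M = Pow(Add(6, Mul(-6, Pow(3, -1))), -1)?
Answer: Rational(-5, 12) ≈ -0.41667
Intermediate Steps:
E = 4
M = Rational(1, 4) (M = Pow(Add(6, Mul(-6, Rational(1, 3))), -1) = Pow(Add(6, -2), -1) = Pow(4, -1) = Rational(1, 4) ≈ 0.25000)
Function('D')(g, K) = Mul(g, Pow(K, -1)) (Function('D')(g, K) = Mul(Mul(2, g), Pow(Mul(2, K), -1)) = Mul(Mul(2, g), Mul(Rational(1, 2), Pow(K, -1))) = Mul(g, Pow(K, -1)))
Mul(Function('D')(-10, Function('X')(E, 6)), M) = Mul(Mul(-10, Pow(6, -1)), Rational(1, 4)) = Mul(Mul(-10, Rational(1, 6)), Rational(1, 4)) = Mul(Rational(-5, 3), Rational(1, 4)) = Rational(-5, 12)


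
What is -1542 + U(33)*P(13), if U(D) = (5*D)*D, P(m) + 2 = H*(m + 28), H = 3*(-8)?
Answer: -5370312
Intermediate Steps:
H = -24
P(m) = -674 - 24*m (P(m) = -2 - 24*(m + 28) = -2 - 24*(28 + m) = -2 + (-672 - 24*m) = -674 - 24*m)
U(D) = 5*D**2
-1542 + U(33)*P(13) = -1542 + (5*33**2)*(-674 - 24*13) = -1542 + (5*1089)*(-674 - 312) = -1542 + 5445*(-986) = -1542 - 5368770 = -5370312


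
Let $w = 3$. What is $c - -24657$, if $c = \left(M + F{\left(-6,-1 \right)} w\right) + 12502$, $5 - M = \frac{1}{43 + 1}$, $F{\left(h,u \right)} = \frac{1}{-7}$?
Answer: $\frac{11446373}{308} \approx 37164.0$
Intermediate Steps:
$F{\left(h,u \right)} = - \frac{1}{7}$
$M = \frac{219}{44}$ ($M = 5 - \frac{1}{43 + 1} = 5 - \frac{1}{44} = \frac{219}{44} \approx 4.9773$)
$c = \frac{3852017}{308}$ ($c = \left(\frac{219}{44} - \frac{3}{7}\right) + 12502 = \frac{1401}{308} + 12502 = \frac{3852017}{308} \approx 12507.0$)
$c - -24657 = \frac{3852017}{308} - -24657 = \frac{3852017}{308} + 24657 = \frac{11446373}{308}$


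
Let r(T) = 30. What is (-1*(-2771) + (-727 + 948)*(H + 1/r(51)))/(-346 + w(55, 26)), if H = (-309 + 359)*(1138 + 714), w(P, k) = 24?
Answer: -614021351/9660 ≈ -63563.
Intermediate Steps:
H = 92600 (H = 50*1852 = 92600)
(-1*(-2771) + (-727 + 948)*(H + 1/r(51)))/(-346 + w(55, 26)) = (-1*(-2771) + (-727 + 948)*(92600 + 1/30))/(-346 + 24) = (2771 + 221*(92600 + 1/30))/(-322) = (2771 + 221*(2778001/30))*(-1/322) = (2771 + 613938221/30)*(-1/322) = (614021351/30)*(-1/322) = -614021351/9660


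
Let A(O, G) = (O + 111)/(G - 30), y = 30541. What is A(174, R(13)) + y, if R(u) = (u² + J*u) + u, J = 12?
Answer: 9406913/308 ≈ 30542.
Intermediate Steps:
R(u) = u² + 13*u (R(u) = (u² + 12*u) + u = u² + 13*u)
A(O, G) = (111 + O)/(-30 + G)
A(174, R(13)) + y = (111 + 174)/(-30 + 13*(13 + 13)) + 30541 = 285/(-30 + 13*26) + 30541 = 285/(-30 + 338) + 30541 = 285/308 + 30541 = 9406913/308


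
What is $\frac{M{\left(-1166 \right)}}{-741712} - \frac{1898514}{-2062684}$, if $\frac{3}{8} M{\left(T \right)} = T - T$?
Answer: $\frac{949257}{1031342} \approx 0.92041$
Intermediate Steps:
$M{\left(T \right)} = 0$ ($M{\left(T \right)} = \frac{8 \left(T - T\right)}{3} = \frac{8}{3} \cdot 0 = 0$)
$\frac{M{\left(-1166 \right)}}{-741712} - \frac{1898514}{-2062684} = \frac{0}{-741712} - \frac{1898514}{-2062684} = 0 \left(- \frac{1}{741712}\right) - - \frac{949257}{1031342} = 0 + \frac{949257}{1031342} = \frac{949257}{1031342}$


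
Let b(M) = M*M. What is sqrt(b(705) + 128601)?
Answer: 3*sqrt(69514) ≈ 790.96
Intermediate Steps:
b(M) = M**2
sqrt(b(705) + 128601) = sqrt(705**2 + 128601) = sqrt(497025 + 128601) = sqrt(625626) = 3*sqrt(69514)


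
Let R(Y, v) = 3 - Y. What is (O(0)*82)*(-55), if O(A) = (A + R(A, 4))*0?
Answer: 0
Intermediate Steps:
O(A) = 0 (O(A) = (A + (3 - A))*0 = 3*0 = 0)
(O(0)*82)*(-55) = (0*82)*(-55) = 0*(-55) = 0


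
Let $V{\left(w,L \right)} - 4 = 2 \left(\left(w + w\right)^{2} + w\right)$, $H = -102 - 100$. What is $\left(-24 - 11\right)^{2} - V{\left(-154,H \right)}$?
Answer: $-188199$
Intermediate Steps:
$H = -202$ ($H = -102 - 100 = -202$)
$V{\left(w,L \right)} = 4 + 2 w + 8 w^{2}$ ($V{\left(w,L \right)} = 4 + 2 \left(\left(w + w\right)^{2} + w\right) = 4 + 2 \left(\left(2 w\right)^{2} + w\right) = 4 + 2 \left(4 w^{2} + w\right) = 4 + 2 \left(w + 4 w^{2}\right) = 4 + \left(2 w + 8 w^{2}\right) = 4 + 2 w + 8 w^{2}$)
$\left(-24 - 11\right)^{2} - V{\left(-154,H \right)} = \left(-24 - 11\right)^{2} - \left(4 + 2 \left(-154\right) + 8 \left(-154\right)^{2}\right) = \left(-35\right)^{2} - \left(4 - 308 + 8 \cdot 23716\right) = 1225 - \left(4 - 308 + 189728\right) = 1225 - 189424 = -188199$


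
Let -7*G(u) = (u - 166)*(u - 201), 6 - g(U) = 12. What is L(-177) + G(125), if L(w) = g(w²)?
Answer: -3158/7 ≈ -451.14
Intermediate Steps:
g(U) = -6 (g(U) = 6 - 1*12 = 6 - 12 = -6)
L(w) = -6
G(u) = -(-201 + u)*(-166 + u)/7 (G(u) = -(u - 166)*(u - 201)/7 = -(-166 + u)*(-201 + u)/7 = -(-201 + u)*(-166 + u)/7)
L(-177) + G(125) = -6 + (-33366/7 - ⅐*125² + (367/7)*125) = -6 + (-33366/7 - ⅐*15625 + 45875/7) = -6 + (-33366/7 - 15625/7 + 45875/7) = -6 - 3116/7 = -3158/7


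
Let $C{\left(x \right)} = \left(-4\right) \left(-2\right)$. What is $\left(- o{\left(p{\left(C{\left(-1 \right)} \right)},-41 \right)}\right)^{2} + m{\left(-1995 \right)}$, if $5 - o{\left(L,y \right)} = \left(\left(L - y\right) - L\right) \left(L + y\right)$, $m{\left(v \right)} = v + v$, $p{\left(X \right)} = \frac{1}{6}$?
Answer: $\frac{101361985}{36} \approx 2.8156 \cdot 10^{6}$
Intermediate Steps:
$C{\left(x \right)} = 8$
$p{\left(X \right)} = \frac{1}{6}$
$m{\left(v \right)} = 2 v$
$o{\left(L,y \right)} = 5 + y \left(L + y\right)$ ($o{\left(L,y \right)} = 5 - \left(\left(L - y\right) - L\right) \left(L + y\right) = 5 - - y \left(L + y\right) = 5 + y \left(L + y\right)$)
$\left(- o{\left(p{\left(C{\left(-1 \right)} \right)},-41 \right)}\right)^{2} + m{\left(-1995 \right)} = \left(- (5 + \left(-41\right)^{2} + \frac{1}{6} \left(-41\right))\right)^{2} + 2 \left(-1995\right) = \left(- (5 + 1681 - \frac{41}{6})\right)^{2} - 3990 = \left(\left(-1\right) \frac{10075}{6}\right)^{2} - 3990 = \left(- \frac{10075}{6}\right)^{2} - 3990 = \frac{101505625}{36} - 3990 = \frac{101361985}{36}$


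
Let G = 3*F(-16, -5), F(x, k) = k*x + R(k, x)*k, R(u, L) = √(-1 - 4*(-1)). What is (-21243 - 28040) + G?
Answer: -49043 - 15*√3 ≈ -49069.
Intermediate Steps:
R(u, L) = √3 (R(u, L) = √(-1 + 4) = √3)
F(x, k) = k*x + k*√3 (F(x, k) = k*x + √3*k = k*x + k*√3)
G = 240 - 15*√3 (G = 3*(-5*(-16 + √3)) = 3*(80 - 5*√3) = 240 - 15*√3 ≈ 214.02)
(-21243 - 28040) + G = (-21243 - 28040) + (240 - 15*√3) = -49283 + (240 - 15*√3) = -49043 - 15*√3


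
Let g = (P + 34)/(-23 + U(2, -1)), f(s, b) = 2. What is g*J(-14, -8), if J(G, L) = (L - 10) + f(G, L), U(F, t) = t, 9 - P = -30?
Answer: 146/3 ≈ 48.667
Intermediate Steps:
P = 39 (P = 9 - 1*(-30) = 9 + 30 = 39)
J(G, L) = -8 + L (J(G, L) = (L - 10) + 2 = (-10 + L) + 2 = -8 + L)
g = -73/24 (g = (39 + 34)/(-23 - 1) = 73/(-24) = 73*(-1/24) = -73/24 ≈ -3.0417)
g*J(-14, -8) = -73*(-8 - 8)/24 = -73/24*(-16) = 146/3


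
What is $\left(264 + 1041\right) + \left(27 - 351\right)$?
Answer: $981$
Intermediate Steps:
$\left(264 + 1041\right) + \left(27 - 351\right) = 1305 + \left(27 - 351\right) = 1305 - 324 = 981$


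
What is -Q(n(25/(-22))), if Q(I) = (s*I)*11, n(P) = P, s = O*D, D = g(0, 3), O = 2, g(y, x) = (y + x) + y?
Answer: 75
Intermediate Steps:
g(y, x) = x + 2*y (g(y, x) = (x + y) + y = x + 2*y)
D = 3 (D = 3 + 2*0 = 3 + 0 = 3)
s = 6 (s = 2*3 = 6)
Q(I) = 66*I (Q(I) = (6*I)*11 = 66*I)
-Q(n(25/(-22))) = -66*25/(-22) = -66*25*(-1/22) = -66*(-25)/22 = -1*(-75) = 75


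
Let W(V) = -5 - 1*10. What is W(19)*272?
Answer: -4080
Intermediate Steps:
W(V) = -15 (W(V) = -5 - 10 = -15)
W(19)*272 = -15*272 = -4080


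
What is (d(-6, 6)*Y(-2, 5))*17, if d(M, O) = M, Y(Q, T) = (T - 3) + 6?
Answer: -816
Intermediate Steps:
Y(Q, T) = 3 + T (Y(Q, T) = (-3 + T) + 6 = 3 + T)
(d(-6, 6)*Y(-2, 5))*17 = -6*(3 + 5)*17 = -6*8*17 = -48*17 = -816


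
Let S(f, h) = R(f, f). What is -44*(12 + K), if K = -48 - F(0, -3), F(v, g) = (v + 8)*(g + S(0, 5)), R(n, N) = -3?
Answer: -528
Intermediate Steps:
S(f, h) = -3
F(v, g) = (-3 + g)*(8 + v) (F(v, g) = (v + 8)*(g - 3) = (8 + v)*(-3 + g) = (-3 + g)*(8 + v))
K = 0 (K = -48 - (-24 - 3*0 + 8*(-3) - 3*0) = -48 - (-24 + 0 - 24 + 0) = -48 - 1*(-48) = -48 + 48 = 0)
-44*(12 + K) = -44*(12 + 0) = -44*12 = -528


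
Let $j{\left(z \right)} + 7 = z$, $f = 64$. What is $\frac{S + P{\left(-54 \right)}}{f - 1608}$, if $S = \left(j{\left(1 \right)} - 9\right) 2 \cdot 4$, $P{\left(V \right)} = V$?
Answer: $\frac{87}{772} \approx 0.11269$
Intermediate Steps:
$j{\left(z \right)} = -7 + z$
$S = -120$ ($S = \left(\left(-7 + 1\right) - 9\right) 2 \cdot 4 = \left(-6 - 9\right) 8 = \left(-15\right) 8 = -120$)
$\frac{S + P{\left(-54 \right)}}{f - 1608} = \frac{-120 - 54}{64 - 1608} = - \frac{174}{-1544} = \left(-174\right) \left(- \frac{1}{1544}\right) = \frac{87}{772}$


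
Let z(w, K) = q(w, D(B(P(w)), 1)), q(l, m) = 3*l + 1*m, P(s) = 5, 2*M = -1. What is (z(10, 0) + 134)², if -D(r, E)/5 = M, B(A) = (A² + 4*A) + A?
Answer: 110889/4 ≈ 27722.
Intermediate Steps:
M = -½ (M = (½)*(-1) = -½ ≈ -0.50000)
B(A) = A² + 5*A
D(r, E) = 5/2 (D(r, E) = -5*(-½) = 5/2)
q(l, m) = m + 3*l (q(l, m) = 3*l + m = m + 3*l)
z(w, K) = 5/2 + 3*w
(z(10, 0) + 134)² = ((5/2 + 3*10) + 134)² = ((5/2 + 30) + 134)² = (65/2 + 134)² = (333/2)² = 110889/4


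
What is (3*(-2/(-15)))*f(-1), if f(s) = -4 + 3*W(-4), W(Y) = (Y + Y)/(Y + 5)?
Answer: -56/5 ≈ -11.200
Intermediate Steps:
W(Y) = 2*Y/(5 + Y) (W(Y) = (2*Y)/(5 + Y) = 2*Y/(5 + Y))
f(s) = -28 (f(s) = -4 + 3*(2*(-4)/(5 - 4)) = -4 + 3*(2*(-4)/1) = -4 + 3*(2*(-4)*1) = -4 + 3*(-8) = -4 - 24 = -28)
(3*(-2/(-15)))*f(-1) = (3*(-2/(-15)))*(-28) = (3*(-2*(-1/15)))*(-28) = (3*(2/15))*(-28) = (2/5)*(-28) = -56/5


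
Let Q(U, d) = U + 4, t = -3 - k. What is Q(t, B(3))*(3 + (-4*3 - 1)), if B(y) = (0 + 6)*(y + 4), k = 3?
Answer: 20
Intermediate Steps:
t = -6 (t = -3 - 1*3 = -3 - 3 = -6)
B(y) = 24 + 6*y (B(y) = 6*(4 + y) = 24 + 6*y)
Q(U, d) = 4 + U
Q(t, B(3))*(3 + (-4*3 - 1)) = (4 - 6)*(3 + (-4*3 - 1)) = -2*(3 + (-12 - 1)) = -2*(3 - 13) = -2*(-10) = 20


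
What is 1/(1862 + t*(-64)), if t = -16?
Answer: 1/2886 ≈ 0.00034650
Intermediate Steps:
1/(1862 + t*(-64)) = 1/(1862 - 16*(-64)) = 1/(1862 + 1024) = 1/2886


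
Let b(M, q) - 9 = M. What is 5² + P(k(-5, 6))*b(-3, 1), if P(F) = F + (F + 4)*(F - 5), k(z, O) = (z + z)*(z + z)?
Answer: 59905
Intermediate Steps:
b(M, q) = 9 + M
k(z, O) = 4*z² (k(z, O) = (2*z)*(2*z) = 4*z²)
P(F) = F + (-5 + F)*(4 + F) (P(F) = F + (4 + F)*(-5 + F) = F + (-5 + F)*(4 + F))
5² + P(k(-5, 6))*b(-3, 1) = 5² + (-20 + (4*(-5)²)²)*(9 - 3) = 25 + (-20 + (4*25)²)*6 = 25 + (-20 + 100²)*6 = 25 + (-20 + 10000)*6 = 25 + 9980*6 = 25 + 59880 = 59905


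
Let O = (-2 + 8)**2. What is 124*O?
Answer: 4464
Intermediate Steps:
O = 36 (O = 6**2 = 36)
124*O = 124*36 = 4464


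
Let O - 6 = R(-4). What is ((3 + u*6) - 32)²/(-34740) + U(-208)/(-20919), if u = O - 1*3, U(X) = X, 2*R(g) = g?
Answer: -1280077/242242020 ≈ -0.0052843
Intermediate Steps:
R(g) = g/2
O = 4 (O = 6 + (½)*(-4) = 6 - 2 = 4)
u = 1 (u = 4 - 1*3 = 4 - 3 = 1)
((3 + u*6) - 32)²/(-34740) + U(-208)/(-20919) = ((3 + 1*6) - 32)²/(-34740) - 208/(-20919) = ((3 + 6) - 32)²*(-1/34740) - 208*(-1/20919) = (9 - 32)²*(-1/34740) + 208/20919 = (-23)²*(-1/34740) + 208/20919 = 529*(-1/34740) + 208/20919 = -529/34740 + 208/20919 = -1280077/242242020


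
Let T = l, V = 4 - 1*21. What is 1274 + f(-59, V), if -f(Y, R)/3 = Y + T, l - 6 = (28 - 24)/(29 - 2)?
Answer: 12893/9 ≈ 1432.6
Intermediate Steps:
V = -17 (V = 4 - 21 = -17)
l = 166/27 (l = 6 + (28 - 24)/(29 - 2) = 6 + 4/27 = 166/27 ≈ 6.1481)
T = 166/27 ≈ 6.1481
f(Y, R) = -166/9 - 3*Y (f(Y, R) = -3*(Y + 166/27) = -3*(166/27 + Y) = -166/9 - 3*Y)
1274 + f(-59, V) = 1274 + (-166/9 - 3*(-59)) = 1274 + (-166/9 + 177) = 1274 + 1427/9 = 12893/9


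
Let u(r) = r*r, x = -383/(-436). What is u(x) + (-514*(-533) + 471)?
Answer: 52168762257/190096 ≈ 2.7443e+5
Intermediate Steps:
x = 383/436 (x = -383*(-1/436) = 383/436 ≈ 0.87844)
u(r) = r²
u(x) + (-514*(-533) + 471) = (383/436)² + (-514*(-533) + 471) = 146689/190096 + (273962 + 471) = 146689/190096 + 274433 = 52168762257/190096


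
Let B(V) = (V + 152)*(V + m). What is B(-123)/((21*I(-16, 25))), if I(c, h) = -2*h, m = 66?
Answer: 551/350 ≈ 1.5743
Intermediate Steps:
B(V) = (66 + V)*(152 + V) (B(V) = (V + 152)*(V + 66) = (152 + V)*(66 + V) = (66 + V)*(152 + V))
B(-123)/((21*I(-16, 25))) = (10032 + (-123)² + 218*(-123))/((21*(-2*25))) = (10032 + 15129 - 26814)/((21*(-50))) = -1653/(-1050) = -1653*(-1/1050) = 551/350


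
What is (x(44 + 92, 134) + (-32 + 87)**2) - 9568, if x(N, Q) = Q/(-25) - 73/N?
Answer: -22266249/3400 ≈ -6548.9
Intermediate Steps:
x(N, Q) = -73/N - Q/25 (x(N, Q) = Q*(-1/25) - 73/N = -Q/25 - 73/N = -73/N - Q/25)
(x(44 + 92, 134) + (-32 + 87)**2) - 9568 = ((-73/(44 + 92) - 1/25*134) + (-32 + 87)**2) - 9568 = ((-73/136 - 134/25) + 55**2) - 9568 = ((-73*1/136 - 134/25) + 3025) - 9568 = ((-73/136 - 134/25) + 3025) - 9568 = (-20049/3400 + 3025) - 9568 = 10264951/3400 - 9568 = -22266249/3400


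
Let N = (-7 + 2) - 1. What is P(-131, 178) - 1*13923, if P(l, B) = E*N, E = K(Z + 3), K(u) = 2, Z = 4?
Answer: -13935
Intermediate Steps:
N = -6 (N = -5 - 1 = -6)
E = 2
P(l, B) = -12 (P(l, B) = 2*(-6) = -12)
P(-131, 178) - 1*13923 = -12 - 1*13923 = -12 - 13923 = -13935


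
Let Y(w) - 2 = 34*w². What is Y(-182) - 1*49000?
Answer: 1077218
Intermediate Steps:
Y(w) = 2 + 34*w²
Y(-182) - 1*49000 = (2 + 34*(-182)²) - 1*49000 = (2 + 34*33124) - 49000 = (2 + 1126216) - 49000 = 1126218 - 49000 = 1077218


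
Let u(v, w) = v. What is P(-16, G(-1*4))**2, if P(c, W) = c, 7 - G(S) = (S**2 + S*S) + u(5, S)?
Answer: 256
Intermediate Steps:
G(S) = 2 - 2*S**2 (G(S) = 7 - ((S**2 + S*S) + 5) = 7 - ((S**2 + S**2) + 5) = 7 - (2*S**2 + 5) = 7 - (5 + 2*S**2) = 7 + (-5 - 2*S**2) = 2 - 2*S**2)
P(-16, G(-1*4))**2 = (-16)**2 = 256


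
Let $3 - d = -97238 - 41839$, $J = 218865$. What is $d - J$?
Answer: $-79785$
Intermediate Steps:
$d = 139080$ ($d = 3 - \left(-97238 - 41839\right) = 3 - -139077 = 3 + 139077 = 139080$)
$d - J = 139080 - 218865 = -79785$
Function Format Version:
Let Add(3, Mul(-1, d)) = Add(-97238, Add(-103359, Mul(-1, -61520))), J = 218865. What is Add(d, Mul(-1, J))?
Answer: -79785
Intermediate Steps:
d = 139080 (d = Add(3, Mul(-1, Add(-97238, Add(-103359, Mul(-1, -61520))))) = Add(3, Mul(-1, Add(-97238, Add(-103359, 61520)))) = Add(3, Mul(-1, Add(-97238, -41839))) = Add(3, Mul(-1, -139077)) = Add(3, 139077) = 139080)
Add(d, Mul(-1, J)) = Add(139080, Mul(-1, 218865)) = Add(139080, -218865) = -79785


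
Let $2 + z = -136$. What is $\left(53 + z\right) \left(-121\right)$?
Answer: $10285$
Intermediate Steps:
$z = -138$ ($z = -2 - 136 = -138$)
$\left(53 + z\right) \left(-121\right) = \left(53 - 138\right) \left(-121\right) = \left(-85\right) \left(-121\right) = 10285$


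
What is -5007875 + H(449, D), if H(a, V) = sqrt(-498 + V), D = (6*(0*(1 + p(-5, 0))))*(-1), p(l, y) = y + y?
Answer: -5007875 + I*sqrt(498) ≈ -5.0079e+6 + 22.316*I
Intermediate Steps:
p(l, y) = 2*y
D = 0 (D = (6*(0*(1 + 2*0)))*(-1) = (6*(0*(1 + 0)))*(-1) = (6*(0*1))*(-1) = (6*0)*(-1) = 0*(-1) = 0)
-5007875 + H(449, D) = -5007875 + sqrt(-498 + 0) = -5007875 + sqrt(-498) = -5007875 + I*sqrt(498)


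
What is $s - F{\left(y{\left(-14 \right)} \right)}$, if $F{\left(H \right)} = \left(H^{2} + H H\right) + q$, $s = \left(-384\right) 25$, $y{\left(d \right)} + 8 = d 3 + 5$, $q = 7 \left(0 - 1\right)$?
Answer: $-13643$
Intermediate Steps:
$q = -7$ ($q = 7 \left(-1\right) = -7$)
$y{\left(d \right)} = -3 + 3 d$ ($y{\left(d \right)} = -8 + \left(d 3 + 5\right) = -8 + \left(3 d + 5\right) = -8 + \left(5 + 3 d\right) = -3 + 3 d$)
$s = -9600$
$F{\left(H \right)} = -7 + 2 H^{2}$ ($F{\left(H \right)} = \left(H^{2} + H H\right) - 7 = \left(H^{2} + H^{2}\right) - 7 = 2 H^{2} - 7 = -7 + 2 H^{2}$)
$s - F{\left(y{\left(-14 \right)} \right)} = -9600 - \left(-7 + 2 \left(-3 + 3 \left(-14\right)\right)^{2}\right) = -9600 - \left(-7 + 2 \left(-3 - 42\right)^{2}\right) = -9600 - \left(-7 + 2 \left(-45\right)^{2}\right) = -9600 - \left(-7 + 2 \cdot 2025\right) = -9600 - \left(-7 + 4050\right) = -9600 - 4043 = -13643$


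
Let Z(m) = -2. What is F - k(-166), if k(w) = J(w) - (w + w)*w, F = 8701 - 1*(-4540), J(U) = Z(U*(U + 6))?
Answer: 68355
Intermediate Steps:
J(U) = -2
F = 13241 (F = 8701 + 4540 = 13241)
k(w) = -2 - 2*w**2 (k(w) = -2 - (w + w)*w = -2 - 2*w*w = -2 - 2*w**2)
F - k(-166) = 13241 - (-2 - 2*(-166)**2) = 13241 - (-2 - 2*27556) = 13241 - (-2 - 55112) = 13241 - 1*(-55114) = 13241 + 55114 = 68355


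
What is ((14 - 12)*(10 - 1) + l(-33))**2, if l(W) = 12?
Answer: 900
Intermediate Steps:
((14 - 12)*(10 - 1) + l(-33))**2 = ((14 - 12)*(10 - 1) + 12)**2 = (2*9 + 12)**2 = (18 + 12)**2 = 30**2 = 900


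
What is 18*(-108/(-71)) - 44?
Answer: -1180/71 ≈ -16.620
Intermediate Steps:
18*(-108/(-71)) - 44 = 18*(-108*(-1/71)) - 44 = 18*(108/71) - 44 = 1944/71 - 44 = -1180/71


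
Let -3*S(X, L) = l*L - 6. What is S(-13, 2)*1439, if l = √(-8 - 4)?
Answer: 2878 - 5756*I*√3/3 ≈ 2878.0 - 3323.2*I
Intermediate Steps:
l = 2*I*√3 (l = √(-12) = 2*I*√3 ≈ 3.4641*I)
S(X, L) = 2 - 2*I*L*√3/3 (S(X, L) = -((2*I*√3)*L - 6)/3 = -(2*I*L*√3 - 6)/3 = -(-6 + 2*I*L*√3)/3 = 2 - 2*I*L*√3/3)
S(-13, 2)*1439 = (2 - ⅔*I*2*√3)*1439 = (2 - 4*I*√3/3)*1439 = 2878 - 5756*I*√3/3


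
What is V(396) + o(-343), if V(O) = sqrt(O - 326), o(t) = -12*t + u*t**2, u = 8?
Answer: 945308 + sqrt(70) ≈ 9.4532e+5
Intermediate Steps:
o(t) = -12*t + 8*t**2
V(O) = sqrt(-326 + O)
V(396) + o(-343) = sqrt(-326 + 396) + 4*(-343)*(-3 + 2*(-343)) = sqrt(70) + 4*(-343)*(-3 - 686) = sqrt(70) + 4*(-343)*(-689) = sqrt(70) + 945308 = 945308 + sqrt(70)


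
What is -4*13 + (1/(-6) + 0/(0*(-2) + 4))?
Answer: -313/6 ≈ -52.167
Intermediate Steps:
-4*13 + (1/(-6) + 0/(0*(-2) + 4)) = -52 + (1*(-⅙) + 0/(0 + 4)) = -52 + (-⅙ + 0/4) = -52 + (-⅙ + 0*(¼)) = -52 + (-⅙ + 0) = -52 - ⅙ = -313/6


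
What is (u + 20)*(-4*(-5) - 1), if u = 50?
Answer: 1330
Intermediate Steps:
(u + 20)*(-4*(-5) - 1) = (50 + 20)*(-4*(-5) - 1) = 70*(20 - 1) = 70*19 = 1330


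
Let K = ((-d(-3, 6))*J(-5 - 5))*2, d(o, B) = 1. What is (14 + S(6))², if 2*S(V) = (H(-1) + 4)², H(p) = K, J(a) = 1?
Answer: 256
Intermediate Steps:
K = -2 (K = (-1*1*1)*2 = -1*1*2 = -1*2 = -2)
H(p) = -2
S(V) = 2 (S(V) = (-2 + 4)²/2 = (½)*2² = (½)*4 = 2)
(14 + S(6))² = (14 + 2)² = 16² = 256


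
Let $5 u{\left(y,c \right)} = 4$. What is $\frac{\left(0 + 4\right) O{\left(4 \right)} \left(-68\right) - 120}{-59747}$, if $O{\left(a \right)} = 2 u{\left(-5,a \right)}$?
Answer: $\frac{2776}{298735} \approx 0.0092925$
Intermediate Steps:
$u{\left(y,c \right)} = \frac{4}{5}$ ($u{\left(y,c \right)} = \frac{1}{5} \cdot 4 = \frac{4}{5}$)
$O{\left(a \right)} = \frac{8}{5}$ ($O{\left(a \right)} = 2 \cdot \frac{4}{5} = \frac{8}{5}$)
$\frac{\left(0 + 4\right) O{\left(4 \right)} \left(-68\right) - 120}{-59747} = \frac{\left(0 + 4\right) \frac{8}{5} \left(-68\right) - 120}{-59747} = \left(4 \cdot \frac{8}{5} \left(-68\right) - 120\right) \left(- \frac{1}{59747}\right) = \left(\frac{32}{5} \left(-68\right) - 120\right) \left(- \frac{1}{59747}\right) = \left(- \frac{2176}{5} - 120\right) \left(- \frac{1}{59747}\right) = \left(- \frac{2776}{5}\right) \left(- \frac{1}{59747}\right) = \frac{2776}{298735}$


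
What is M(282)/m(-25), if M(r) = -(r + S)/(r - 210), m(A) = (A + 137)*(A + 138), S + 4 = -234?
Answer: -11/227808 ≈ -4.8286e-5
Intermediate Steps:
S = -238 (S = -4 - 234 = -238)
m(A) = (137 + A)*(138 + A)
M(r) = -(-238 + r)/(-210 + r) (M(r) = -(r - 238)/(r - 210) = -(-238 + r)/(-210 + r))
M(282)/m(-25) = ((238 - 1*282)/(-210 + 282))/(18906 + (-25)² + 275*(-25)) = ((238 - 282)/72)/(18906 + 625 - 6875) = ((1/72)*(-44))/12656 = -11/18*1/12656 = -11/227808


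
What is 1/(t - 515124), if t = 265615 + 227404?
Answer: -1/22105 ≈ -4.5239e-5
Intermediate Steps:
t = 493019
1/(t - 515124) = 1/(493019 - 515124) = 1/(-22105) = -1/22105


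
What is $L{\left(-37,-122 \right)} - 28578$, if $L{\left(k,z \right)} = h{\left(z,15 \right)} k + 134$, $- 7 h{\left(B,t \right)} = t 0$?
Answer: $-28444$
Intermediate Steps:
$h{\left(B,t \right)} = 0$ ($h{\left(B,t \right)} = - \frac{t 0}{7} = \left(- \frac{1}{7}\right) 0 = 0$)
$L{\left(k,z \right)} = 134$ ($L{\left(k,z \right)} = 0 k + 134 = 0 + 134 = 134$)
$L{\left(-37,-122 \right)} - 28578 = 134 - 28578 = -28444$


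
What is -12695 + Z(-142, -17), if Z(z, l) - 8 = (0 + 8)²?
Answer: -12623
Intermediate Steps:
Z(z, l) = 72 (Z(z, l) = 8 + (0 + 8)² = 8 + 8² = 8 + 64 = 72)
-12695 + Z(-142, -17) = -12695 + 72 = -12623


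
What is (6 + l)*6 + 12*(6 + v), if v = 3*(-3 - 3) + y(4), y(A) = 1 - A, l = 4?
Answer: -120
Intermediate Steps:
v = -21 (v = 3*(-3 - 3) + (1 - 1*4) = 3*(-6) + (1 - 4) = -18 - 3 = -21)
(6 + l)*6 + 12*(6 + v) = (6 + 4)*6 + 12*(6 - 21) = 10*6 + 12*(-15) = 60 - 180 = -120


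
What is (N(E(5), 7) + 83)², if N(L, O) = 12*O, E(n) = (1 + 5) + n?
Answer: 27889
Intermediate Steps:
E(n) = 6 + n
(N(E(5), 7) + 83)² = (12*7 + 83)² = (84 + 83)² = 167² = 27889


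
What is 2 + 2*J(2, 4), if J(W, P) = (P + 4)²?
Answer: 130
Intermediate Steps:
J(W, P) = (4 + P)²
2 + 2*J(2, 4) = 2 + 2*(4 + 4)² = 2 + 2*8² = 2 + 2*64 = 2 + 128 = 130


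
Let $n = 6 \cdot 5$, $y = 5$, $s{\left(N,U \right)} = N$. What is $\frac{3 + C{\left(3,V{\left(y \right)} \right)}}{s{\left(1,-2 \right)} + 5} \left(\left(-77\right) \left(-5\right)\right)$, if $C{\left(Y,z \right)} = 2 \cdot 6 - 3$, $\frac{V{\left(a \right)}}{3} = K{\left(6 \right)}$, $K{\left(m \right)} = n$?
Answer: $770$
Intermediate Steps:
$n = 30$
$K{\left(m \right)} = 30$
$V{\left(a \right)} = 90$ ($V{\left(a \right)} = 3 \cdot 30 = 90$)
$C{\left(Y,z \right)} = 9$ ($C{\left(Y,z \right)} = 12 - 3 = 9$)
$\frac{3 + C{\left(3,V{\left(y \right)} \right)}}{s{\left(1,-2 \right)} + 5} \left(\left(-77\right) \left(-5\right)\right) = \frac{3 + 9}{1 + 5} \left(\left(-77\right) \left(-5\right)\right) = \frac{12}{6} \cdot 385 = 12 \cdot \frac{1}{6} \cdot 385 = 2 \cdot 385 = 770$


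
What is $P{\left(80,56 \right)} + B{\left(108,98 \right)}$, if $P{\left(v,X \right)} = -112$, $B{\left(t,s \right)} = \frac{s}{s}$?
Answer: $-111$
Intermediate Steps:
$B{\left(t,s \right)} = 1$
$P{\left(80,56 \right)} + B{\left(108,98 \right)} = -112 + 1 = -111$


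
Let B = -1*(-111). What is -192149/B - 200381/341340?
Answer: -7290042439/4209860 ≈ -1731.7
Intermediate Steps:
B = 111
-192149/B - 200381/341340 = -192149/111 - 200381/341340 = -7290042439/4209860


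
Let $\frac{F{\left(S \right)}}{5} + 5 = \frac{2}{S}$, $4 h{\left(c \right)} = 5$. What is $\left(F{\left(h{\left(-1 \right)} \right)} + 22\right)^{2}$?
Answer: $25$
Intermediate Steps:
$h{\left(c \right)} = \frac{5}{4}$ ($h{\left(c \right)} = \frac{1}{4} \cdot 5 = \frac{5}{4}$)
$F{\left(S \right)} = -25 + \frac{10}{S}$ ($F{\left(S \right)} = -25 + 5 \frac{2}{S} = -25 + \frac{10}{S}$)
$\left(F{\left(h{\left(-1 \right)} \right)} + 22\right)^{2} = \left(\left(-25 + \frac{10}{\frac{5}{4}}\right) + 22\right)^{2} = \left(\left(-25 + 10 \cdot \frac{4}{5}\right) + 22\right)^{2} = \left(\left(-25 + 8\right) + 22\right)^{2} = \left(-17 + 22\right)^{2} = 5^{2} = 25$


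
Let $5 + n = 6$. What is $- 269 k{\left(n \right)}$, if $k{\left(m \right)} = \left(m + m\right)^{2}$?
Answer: $-1076$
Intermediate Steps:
$n = 1$ ($n = -5 + 6 = 1$)
$k{\left(m \right)} = 4 m^{2}$ ($k{\left(m \right)} = \left(2 m\right)^{2} = 4 m^{2}$)
$- 269 k{\left(n \right)} = - 269 \cdot 4 \cdot 1^{2} = - 269 \cdot 4 \cdot 1 = \left(-269\right) 4 = -1076$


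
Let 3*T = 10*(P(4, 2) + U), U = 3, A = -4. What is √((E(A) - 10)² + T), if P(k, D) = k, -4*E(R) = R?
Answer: √939/3 ≈ 10.214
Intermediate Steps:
E(R) = -R/4
T = 70/3 (T = (10*(4 + 3))/3 = (10*7)/3 = (⅓)*70 = 70/3 ≈ 23.333)
√((E(A) - 10)² + T) = √((-¼*(-4) - 10)² + 70/3) = √((1 - 10)² + 70/3) = √((-9)² + 70/3) = √(81 + 70/3) = √(313/3) = √939/3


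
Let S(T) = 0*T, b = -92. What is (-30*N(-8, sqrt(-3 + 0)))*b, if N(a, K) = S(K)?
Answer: 0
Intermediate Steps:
S(T) = 0
N(a, K) = 0
(-30*N(-8, sqrt(-3 + 0)))*b = -30*0*(-92) = 0*(-92) = 0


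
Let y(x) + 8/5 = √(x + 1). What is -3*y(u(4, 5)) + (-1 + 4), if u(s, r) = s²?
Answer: 39/5 - 3*√17 ≈ -4.5693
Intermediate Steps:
y(x) = -8/5 + √(1 + x) (y(x) = -8/5 + √(x + 1) = -8/5 + √(1 + x))
-3*y(u(4, 5)) + (-1 + 4) = -3*(-8/5 + √(1 + 4²)) + (-1 + 4) = -3*(-8/5 + √(1 + 16)) + 3 = -3*(-8/5 + √17) + 3 = (24/5 - 3*√17) + 3 = 39/5 - 3*√17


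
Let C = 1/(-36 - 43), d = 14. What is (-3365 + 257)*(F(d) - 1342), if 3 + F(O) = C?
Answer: 330243648/79 ≈ 4.1803e+6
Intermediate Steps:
C = -1/79 (C = 1/(-79) = -1/79 ≈ -0.012658)
F(O) = -238/79 (F(O) = -3 - 1/79 = -238/79)
(-3365 + 257)*(F(d) - 1342) = (-3365 + 257)*(-238/79 - 1342) = -3108*(-106256/79) = 330243648/79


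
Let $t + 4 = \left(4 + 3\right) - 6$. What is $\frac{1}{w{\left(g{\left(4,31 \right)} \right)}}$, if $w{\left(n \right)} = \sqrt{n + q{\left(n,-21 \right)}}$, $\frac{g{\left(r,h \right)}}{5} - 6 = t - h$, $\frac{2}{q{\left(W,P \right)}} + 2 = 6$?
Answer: $- \frac{i \sqrt{62}}{93} \approx - 0.084667 i$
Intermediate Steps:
$q{\left(W,P \right)} = \frac{1}{2}$ ($q{\left(W,P \right)} = \frac{2}{-2 + 6} = \frac{2}{4} = 2 \cdot \frac{1}{4} = \frac{1}{2}$)
$t = -3$ ($t = -4 + \left(\left(4 + 3\right) - 6\right) = -4 + \left(7 - 6\right) = -4 + 1 = -3$)
$g{\left(r,h \right)} = 15 - 5 h$ ($g{\left(r,h \right)} = 30 + 5 \left(-3 - h\right) = 30 - \left(15 + 5 h\right) = 15 - 5 h$)
$w{\left(n \right)} = \sqrt{\frac{1}{2} + n}$ ($w{\left(n \right)} = \sqrt{n + \frac{1}{2}} = \sqrt{\frac{1}{2} + n}$)
$\frac{1}{w{\left(g{\left(4,31 \right)} \right)}} = \frac{1}{\frac{1}{2} \sqrt{2 + 4 \left(15 - 155\right)}} = \frac{1}{\frac{1}{2} \sqrt{2 + 4 \left(-140\right)}} = \frac{1}{\frac{1}{2} \sqrt{2 - 560}} = \frac{1}{\frac{1}{2} \sqrt{-558}} = \frac{1}{\frac{1}{2} \cdot 3 i \sqrt{62}} = \frac{1}{\frac{3}{2} i \sqrt{62}} = - \frac{i \sqrt{62}}{93}$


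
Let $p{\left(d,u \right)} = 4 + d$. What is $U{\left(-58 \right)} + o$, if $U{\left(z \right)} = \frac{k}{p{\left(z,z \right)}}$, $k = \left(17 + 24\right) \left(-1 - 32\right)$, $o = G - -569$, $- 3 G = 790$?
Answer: $\frac{5953}{18} \approx 330.72$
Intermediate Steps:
$G = - \frac{790}{3}$ ($G = \left(- \frac{1}{3}\right) 790 = - \frac{790}{3} \approx -263.33$)
$o = \frac{917}{3}$ ($o = - \frac{790}{3} - -569 = - \frac{790}{3} + 569 = \frac{917}{3} \approx 305.67$)
$k = -1353$ ($k = 41 \left(-33\right) = -1353$)
$U{\left(z \right)} = - \frac{1353}{4 + z}$
$U{\left(-58 \right)} + o = - \frac{1353}{4 - 58} + \frac{917}{3} = - \frac{1353}{-54} + \frac{917}{3} = \left(-1353\right) \left(- \frac{1}{54}\right) + \frac{917}{3} = \frac{451}{18} + \frac{917}{3} = \frac{5953}{18}$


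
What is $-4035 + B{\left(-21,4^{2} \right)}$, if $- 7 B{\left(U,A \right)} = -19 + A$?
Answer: $- \frac{28242}{7} \approx -4034.6$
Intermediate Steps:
$B{\left(U,A \right)} = \frac{19}{7} - \frac{A}{7}$ ($B{\left(U,A \right)} = - \frac{-19 + A}{7} = \frac{19}{7} - \frac{A}{7}$)
$-4035 + B{\left(-21,4^{2} \right)} = -4035 + \left(\frac{19}{7} - \frac{4^{2}}{7}\right) = -4035 + \left(\frac{19}{7} - \frac{16}{7}\right) = -4035 + \frac{3}{7} = - \frac{28242}{7}$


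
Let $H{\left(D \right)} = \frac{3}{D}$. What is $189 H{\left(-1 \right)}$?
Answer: $-567$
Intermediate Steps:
$189 H{\left(-1 \right)} = 189 \frac{3}{-1} = 189 \cdot 3 \left(-1\right) = 189 \left(-3\right) = -567$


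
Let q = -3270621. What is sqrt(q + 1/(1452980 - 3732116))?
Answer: I*sqrt(1061819557779195822)/569784 ≈ 1808.5*I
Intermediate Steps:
sqrt(q + 1/(1452980 - 3732116)) = sqrt(-3270621 + 1/(1452980 - 3732116)) = sqrt(-3270621 + 1/(-2279136)) = sqrt(-3270621 - 1/2279136) = sqrt(-7454190063457/2279136) = I*sqrt(1061819557779195822)/569784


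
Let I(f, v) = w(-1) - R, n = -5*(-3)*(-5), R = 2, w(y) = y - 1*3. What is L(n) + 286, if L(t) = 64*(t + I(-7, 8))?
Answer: -4898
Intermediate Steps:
w(y) = -3 + y (w(y) = y - 3 = -3 + y)
n = -75 (n = 15*(-5) = -75)
I(f, v) = -6 (I(f, v) = (-3 - 1) - 1*2 = -4 - 2 = -6)
L(t) = -384 + 64*t (L(t) = 64*(t - 6) = 64*(-6 + t) = -384 + 64*t)
L(n) + 286 = (-384 + 64*(-75)) + 286 = (-384 - 4800) + 286 = -5184 + 286 = -4898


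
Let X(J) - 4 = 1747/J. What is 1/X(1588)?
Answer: 1588/8099 ≈ 0.19607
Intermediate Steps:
X(J) = 4 + 1747/J
1/X(1588) = 1/(4 + 1747/1588) = 1/(8099/1588) = 1588/8099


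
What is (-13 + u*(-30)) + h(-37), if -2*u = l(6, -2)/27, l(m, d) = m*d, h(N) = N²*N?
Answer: -152018/3 ≈ -50673.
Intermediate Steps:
h(N) = N³
l(m, d) = d*m
u = 2/9 (u = -(-2*6)/(2*27) = -(-6)/27 = -½*(-4/9) = 2/9 ≈ 0.22222)
(-13 + u*(-30)) + h(-37) = (-13 + (2/9)*(-30)) + (-37)³ = (-13 - 20/3) - 50653 = -59/3 - 50653 = -152018/3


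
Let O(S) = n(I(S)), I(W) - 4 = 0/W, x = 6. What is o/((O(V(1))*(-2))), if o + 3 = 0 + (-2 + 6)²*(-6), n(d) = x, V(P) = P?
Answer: 33/4 ≈ 8.2500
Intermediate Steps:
I(W) = 4 (I(W) = 4 + 0/W = 4 + 0 = 4)
n(d) = 6
O(S) = 6
o = -99 (o = -3 + (0 + (-2 + 6)²*(-6)) = -3 + (0 + 4²*(-6)) = -3 + (0 + 16*(-6)) = -3 + (0 - 96) = -3 - 96 = -99)
o/((O(V(1))*(-2))) = -99/(6*(-2)) = -99/(-12) = -99*(-1/12) = 33/4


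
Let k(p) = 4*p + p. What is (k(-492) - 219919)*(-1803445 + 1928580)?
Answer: -27827396165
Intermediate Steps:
k(p) = 5*p
(k(-492) - 219919)*(-1803445 + 1928580) = (5*(-492) - 219919)*(-1803445 + 1928580) = (-2460 - 219919)*125135 = -222379*125135 = -27827396165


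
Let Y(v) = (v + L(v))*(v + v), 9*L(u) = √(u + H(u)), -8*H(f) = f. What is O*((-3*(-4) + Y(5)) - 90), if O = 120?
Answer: -3360 + 100*√70/3 ≈ -3081.1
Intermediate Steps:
H(f) = -f/8
L(u) = √14*√u/36 (L(u) = √(u - u/8)/9 = √(7*u/8)/9 = (√14*√u/4)/9 = √14*√u/36)
Y(v) = 2*v*(v + √14*√v/36) (Y(v) = (v + √14*√v/36)*(v + v) = (v + √14*√v/36)*(2*v) = 2*v*(v + √14*√v/36))
O*((-3*(-4) + Y(5)) - 90) = 120*((-3*(-4) + (1/18)*5*(36*5 + √14*√5)) - 90) = 120*((12 + (1/18)*5*(180 + √70)) - 90) = 120*((12 + (50 + 5*√70/18)) - 90) = 120*((62 + 5*√70/18) - 90) = 120*(-28 + 5*√70/18) = -3360 + 100*√70/3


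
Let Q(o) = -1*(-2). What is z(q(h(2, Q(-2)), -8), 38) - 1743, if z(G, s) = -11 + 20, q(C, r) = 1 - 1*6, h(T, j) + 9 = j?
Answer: -1734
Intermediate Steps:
Q(o) = 2
h(T, j) = -9 + j
q(C, r) = -5 (q(C, r) = 1 - 6 = -5)
z(G, s) = 9
z(q(h(2, Q(-2)), -8), 38) - 1743 = 9 - 1743 = -1734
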